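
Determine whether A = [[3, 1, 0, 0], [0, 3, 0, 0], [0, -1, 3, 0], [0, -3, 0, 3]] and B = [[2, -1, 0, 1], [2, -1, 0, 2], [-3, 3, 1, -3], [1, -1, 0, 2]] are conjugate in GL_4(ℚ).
trace(A) = 12 but trace(B) = 4. The trace is a similarity invariant, so A and B are not similar.

No.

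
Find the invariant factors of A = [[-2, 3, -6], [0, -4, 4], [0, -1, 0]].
x + 2, (x + 2)^2

The Jordan structure of A has elementary divisors (x + 2)^2, (x + 2). Arranging the block sizes at each eigenvalue in decreasing order and taking row products gives the invariant factors.

Invariant factors (smallest first, each dividing the next): x + 2, (x + 2)^2.

Check: the last factor (x + 2)^2 is the minimal polynomial, and the product (x + 2)^3 is the characteristic polynomial.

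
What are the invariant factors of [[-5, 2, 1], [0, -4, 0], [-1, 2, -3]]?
The Jordan structure of A has elementary divisors (x + 4)^2, (x + 4). Arranging the block sizes at each eigenvalue in decreasing order and taking row products gives the invariant factors.

Invariant factors (smallest first, each dividing the next): x + 4, (x + 4)^2.

Check: the last factor (x + 4)^2 is the minimal polynomial, and the product (x + 4)^3 is the characteristic polynomial.

x + 4, (x + 4)^2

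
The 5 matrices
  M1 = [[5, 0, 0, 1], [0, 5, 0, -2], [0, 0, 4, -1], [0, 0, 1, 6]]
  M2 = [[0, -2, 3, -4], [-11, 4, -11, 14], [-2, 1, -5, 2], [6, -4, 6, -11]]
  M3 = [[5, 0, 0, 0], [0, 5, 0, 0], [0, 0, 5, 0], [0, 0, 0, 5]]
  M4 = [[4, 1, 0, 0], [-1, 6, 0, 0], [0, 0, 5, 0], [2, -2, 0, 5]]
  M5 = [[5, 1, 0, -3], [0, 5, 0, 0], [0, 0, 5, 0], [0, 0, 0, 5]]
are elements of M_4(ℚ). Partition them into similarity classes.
Characteristic polynomials: χ_{M1} = (x - 5)^4, χ_{M2} = (x + 3)^4, χ_{M3} = (x - 5)^4, χ_{M4} = (x - 5)^4, χ_{M5} = (x - 5)^4.

{M1}: invariant factors x - 5, (x - 5)^3.

{M2}: invariant factors x + 3, (x + 3)^3.

{M3}: invariant factors x - 5, x - 5, x - 5, x - 5.

{M4, M5}: invariant factors x - 5, x - 5, (x - 5)^2.

Matrices are similar if and only if their invariant-factor lists agree; the partition into similarity classes is {M1}, {M2}, {M3}, {M4, M5}.

4 classes: {M1}, {M2}, {M3}, {M4, M5}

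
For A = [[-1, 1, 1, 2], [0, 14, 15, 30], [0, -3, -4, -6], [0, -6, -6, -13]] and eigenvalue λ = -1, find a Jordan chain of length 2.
v_1 = [[1, 20, -3, -8]]^T, v_2 = [[1, 15, -3, -6]]^T

We seek v_1 ∈ ker((A + I)^2) \ ker(A + I), then set v_{i+1} = (A + I) v_i.

One such chain is v_1 = [[1, 20, -3, -8]]^T, v_2 = [[1, 15, -3, -6]]^T. Check: (A + I) v_2 = [[0, 0, 0, 0]]^T = 0.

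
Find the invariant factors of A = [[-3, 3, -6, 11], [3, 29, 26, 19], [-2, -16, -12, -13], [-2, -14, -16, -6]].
The Jordan structure of A has elementary divisors (x + 2)^2, (x - 6)^2. Arranging the block sizes at each eigenvalue in decreasing order and taking row products gives the invariant factors.

Invariant factors (smallest first, each dividing the next): (x - 6)^2(x + 2)^2.

Check: the last factor (x - 6)^2(x + 2)^2 is the minimal polynomial, and the product (x - 6)^2(x + 2)^2 is the characteristic polynomial.

(x - 6)^2(x + 2)^2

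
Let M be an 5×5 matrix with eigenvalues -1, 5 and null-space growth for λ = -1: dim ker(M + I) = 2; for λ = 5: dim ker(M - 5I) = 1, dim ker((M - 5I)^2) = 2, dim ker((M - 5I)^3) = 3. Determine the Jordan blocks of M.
Jordan blocks: (-1, 1), (-1, 1), (5, 3)

λ = -1: successive nullity increments [2] count blocks of size ≥ k; block sizes are [1, 1].
λ = 5: successive nullity increments [1, 1, 1] count blocks of size ≥ k; block sizes are [3].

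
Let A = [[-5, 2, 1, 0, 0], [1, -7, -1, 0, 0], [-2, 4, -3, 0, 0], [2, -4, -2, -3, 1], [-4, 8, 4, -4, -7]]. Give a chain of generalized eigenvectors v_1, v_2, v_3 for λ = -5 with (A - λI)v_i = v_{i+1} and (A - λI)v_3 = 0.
v_1 = [[1, 0, 1, 0, 0]]^T, v_2 = [[1, 0, 0, 0, 0]]^T, v_3 = [[0, 1, -2, 2, -4]]^T

We seek v_1 ∈ ker((A + 5I)^3) \ ker((A + 5I)^2), then set v_{i+1} = (A + 5I) v_i.

One such chain is v_1 = [[1, 0, 1, 0, 0]]^T, v_2 = [[1, 0, 0, 0, 0]]^T, v_3 = [[0, 1, -2, 2, -4]]^T. Check: (A + 5I) v_3 = [[0, 0, 0, 0, 0]]^T = 0.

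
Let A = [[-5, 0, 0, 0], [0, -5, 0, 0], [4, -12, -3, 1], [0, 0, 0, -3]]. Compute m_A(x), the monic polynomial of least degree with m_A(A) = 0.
m_A(x) = (x + 3)^2(x + 5)

The characteristic polynomial factors as (x + 3)^2(x + 5)^2. The minimal polynomial is ∏(x - λ)^{k_λ} where k_λ is the size of the largest Jordan block at λ.

For λ = -5: rank(A + 5I) = 2, and the largest Jordan block has size 1 (the smallest k with rank((A + 5I)^k) = rank((A + 5I)^(k+1))).
For λ = -3: rank(A + 3I) = 3, and the largest Jordan block has size 2 (the smallest k with rank((A + 3I)^k) = rank((A + 3I)^(k+1))).

So m_A(x) = (x + 3)^2(x + 5).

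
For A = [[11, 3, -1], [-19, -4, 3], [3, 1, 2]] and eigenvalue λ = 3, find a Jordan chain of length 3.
We seek v_1 ∈ ker((A - 3I)^3) \ ker((A - 3I)^2), then set v_{i+1} = (A - 3I) v_i.

One such chain is v_1 = [[0, 0, 1]]^T, v_2 = [[-1, 3, -1]]^T, v_3 = [[2, -5, 1]]^T. Check: (A - 3I) v_3 = [[0, 0, 0]]^T = 0.

v_1 = [[0, 0, 1]]^T, v_2 = [[-1, 3, -1]]^T, v_3 = [[2, -5, 1]]^T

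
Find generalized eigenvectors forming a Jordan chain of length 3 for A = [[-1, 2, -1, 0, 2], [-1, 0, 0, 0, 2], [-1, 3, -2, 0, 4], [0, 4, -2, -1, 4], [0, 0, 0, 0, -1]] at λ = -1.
We seek v_1 ∈ ker((A + I)^3) \ ker((A + I)^2), then set v_{i+1} = (A + I) v_i.

One such chain is v_1 = [[-1, -2, -2, -3, 1]]^T, v_2 = [[0, 1, 1, 0, 0]]^T, v_3 = [[1, 1, 2, 2, 0]]^T. Check: (A + I) v_3 = [[0, 0, 0, 0, 0]]^T = 0.

v_1 = [[-1, -2, -2, -3, 1]]^T, v_2 = [[0, 1, 1, 0, 0]]^T, v_3 = [[1, 1, 2, 2, 0]]^T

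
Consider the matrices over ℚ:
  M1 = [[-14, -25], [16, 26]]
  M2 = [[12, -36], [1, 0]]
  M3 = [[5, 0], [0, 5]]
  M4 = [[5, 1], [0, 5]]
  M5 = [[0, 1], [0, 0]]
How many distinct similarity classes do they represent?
Characteristic polynomials: χ_{M1} = (x - 6)^2, χ_{M2} = (x - 6)^2, χ_{M3} = (x - 5)^2, χ_{M4} = (x - 5)^2, χ_{M5} = x^2.

{M1, M2}: invariant factors (x - 6)^2.

{M3}: invariant factors x - 5, x - 5.

{M4}: invariant factors (x - 5)^2.

{M5}: invariant factors x^2.

Matrices are similar if and only if their invariant-factor lists agree; the partition into similarity classes is {M1, M2}, {M3}, {M4}, {M5}.

4 classes: {M1, M2}, {M3}, {M4}, {M5}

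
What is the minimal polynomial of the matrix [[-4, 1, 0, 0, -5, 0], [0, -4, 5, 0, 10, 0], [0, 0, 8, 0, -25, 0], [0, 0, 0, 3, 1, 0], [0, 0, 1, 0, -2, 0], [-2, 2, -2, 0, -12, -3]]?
m_A(x) = (x - 3)^3(x + 3)(x + 4)^2

The characteristic polynomial factors as (x - 3)^3(x + 3)(x + 4)^2. The minimal polynomial is ∏(x - λ)^{k_λ} where k_λ is the size of the largest Jordan block at λ.

For λ = -4: rank(A + 4I) = 5, and the largest Jordan block has size 2 (the smallest k with rank((A + 4I)^k) = rank((A + 4I)^(k+1))).
For λ = -3: rank(A + 3I) = 5, and the largest Jordan block has size 1 (the smallest k with rank((A + 3I)^k) = rank((A + 3I)^(k+1))).
For λ = 3: rank(A - 3I) = 5, and the largest Jordan block has size 3 (the smallest k with rank((A - 3I)^k) = rank((A - 3I)^(k+1))).

So m_A(x) = (x - 3)^3(x + 3)(x + 4)^2.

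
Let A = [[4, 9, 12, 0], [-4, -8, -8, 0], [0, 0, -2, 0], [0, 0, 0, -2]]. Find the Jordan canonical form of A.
J = [[-2, 1, 0, 0], [0, -2, 0, 0], [0, 0, -2, 0], [0, 0, 0, -2]]

The characteristic polynomial is det(xI - A) = (x + 2)^4, so the eigenvalues are -2 (algebraic multiplicity 4).

For λ = -2: rank(A + 2I) = 1, rank((A + 2I)^2) = 0. The eigenspace has dimension 4 - 1 = 3, so there are 3 Jordan blocks; the rank sequence gives block sizes [2, 1, 1].

Assembling the blocks gives the Jordan form J above.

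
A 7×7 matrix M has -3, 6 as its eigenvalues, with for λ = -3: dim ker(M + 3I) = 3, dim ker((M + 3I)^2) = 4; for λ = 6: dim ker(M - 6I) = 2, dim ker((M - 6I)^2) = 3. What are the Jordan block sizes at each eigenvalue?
λ = -3: successive nullity increments [3, 1] count blocks of size ≥ k; block sizes are [2, 1, 1].
λ = 6: successive nullity increments [2, 1] count blocks of size ≥ k; block sizes are [2, 1].

Jordan blocks: (-3, 2), (-3, 1), (-3, 1), (6, 2), (6, 1)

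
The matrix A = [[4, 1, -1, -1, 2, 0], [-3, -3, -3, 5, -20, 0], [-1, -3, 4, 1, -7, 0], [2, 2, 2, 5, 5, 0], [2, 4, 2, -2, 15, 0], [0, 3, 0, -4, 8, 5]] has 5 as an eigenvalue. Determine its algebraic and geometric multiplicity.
algebraic multiplicity 6, geometric multiplicity 3

The characteristic polynomial is (x - 5)^6, so the factor x - 5 appears with exponent 6: the algebraic multiplicity is 6.

rank(A - 5I) = 3, so the eigenspace has dimension 6 - 3 = 3: the geometric multiplicity is 3.

Since 3 < 6, A is not diagonalizable.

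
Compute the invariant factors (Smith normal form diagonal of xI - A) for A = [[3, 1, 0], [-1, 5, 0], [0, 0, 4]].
The Jordan structure of A has elementary divisors (x - 4)^2, (x - 4). Arranging the block sizes at each eigenvalue in decreasing order and taking row products gives the invariant factors.

Invariant factors (smallest first, each dividing the next): x - 4, (x - 4)^2.

Check: the last factor (x - 4)^2 is the minimal polynomial, and the product (x - 4)^3 is the characteristic polynomial.

x - 4, (x - 4)^2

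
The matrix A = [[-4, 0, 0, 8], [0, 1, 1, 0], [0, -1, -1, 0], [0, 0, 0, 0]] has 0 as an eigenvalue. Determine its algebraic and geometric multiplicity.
algebraic multiplicity 3, geometric multiplicity 2

The characteristic polynomial is x^3(x + 4), so the factor x appears with exponent 3: the algebraic multiplicity is 3.

rank(A) = 2, so the eigenspace has dimension 4 - 2 = 2: the geometric multiplicity is 2.

Since 2 < 3, A is not diagonalizable.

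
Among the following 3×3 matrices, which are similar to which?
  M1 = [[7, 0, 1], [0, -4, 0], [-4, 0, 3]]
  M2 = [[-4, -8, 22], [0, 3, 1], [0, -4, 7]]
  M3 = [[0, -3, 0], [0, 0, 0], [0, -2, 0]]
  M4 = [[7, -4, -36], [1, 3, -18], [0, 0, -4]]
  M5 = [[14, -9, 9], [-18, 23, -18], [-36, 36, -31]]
3 classes: {M1, M2, M4}, {M3}, {M5}

Characteristic polynomials: χ_{M1} = (x - 5)^2(x + 4), χ_{M2} = (x - 5)^2(x + 4), χ_{M3} = x^3, χ_{M4} = (x - 5)^2(x + 4), χ_{M5} = (x - 5)^2(x + 4).

{M1, M2, M4}: invariant factors (x - 5)^2(x + 4).

{M3}: invariant factors x, x^2.

{M5}: invariant factors x - 5, (x - 5)(x + 4).

Matrices are similar if and only if their invariant-factor lists agree; the partition into similarity classes is {M1, M2, M4}, {M3}, {M5}.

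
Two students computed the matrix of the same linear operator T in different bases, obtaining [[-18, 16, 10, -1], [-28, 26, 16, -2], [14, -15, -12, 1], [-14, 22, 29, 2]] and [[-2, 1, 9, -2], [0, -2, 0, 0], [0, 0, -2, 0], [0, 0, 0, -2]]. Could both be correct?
trace(A) = -2 but trace(B) = -8. The trace is a similarity invariant, so A and B are not similar.

No.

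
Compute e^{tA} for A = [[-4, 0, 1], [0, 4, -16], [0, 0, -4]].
e^{tA} = [[e^{-4*t}, 0, t*e^{-4*t}], [0, e^{4*t}, -4*sinh(4*t)], [0, 0, e^{-4*t}]]

A has Jordan form J = [[-4, 1, 0], [0, -4, 0], [0, 0, 4]] with A = PJP^{-1}, so e^{tA} = P e^{tJ} P^{-1}.

For a Jordan block J_k(λ), e^{tJ_k(λ)} = e^{λt} · (I + tN + t^2 N^2/2! + ... + t^{k-1} N^{k-1}/(k-1)!) where N is the nilpotent superdiagonal part.

Assembling the blocks and conjugating back gives the entries of e^{tA} as shown above.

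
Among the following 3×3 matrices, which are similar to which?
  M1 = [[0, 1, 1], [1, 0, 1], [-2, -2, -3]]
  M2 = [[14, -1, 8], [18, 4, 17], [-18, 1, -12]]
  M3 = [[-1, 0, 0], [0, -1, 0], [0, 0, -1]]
3 classes: {M1}, {M2}, {M3}

Characteristic polynomials: χ_{M1} = (x + 1)^3, χ_{M2} = (x - 5)^2(x + 4), χ_{M3} = (x + 1)^3.

{M1}: invariant factors x + 1, (x + 1)^2.

{M2}: invariant factors (x - 5)^2(x + 4).

{M3}: invariant factors x + 1, x + 1, x + 1.

Matrices are similar if and only if their invariant-factor lists agree; the partition into similarity classes is {M1}, {M2}, {M3}.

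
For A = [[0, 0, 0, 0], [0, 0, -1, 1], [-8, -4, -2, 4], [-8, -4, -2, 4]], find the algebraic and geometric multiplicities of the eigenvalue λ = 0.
The characteristic polynomial is x^3(x - 2), so the factor x appears with exponent 3: the algebraic multiplicity is 3.

rank(A) = 2, so the eigenspace has dimension 4 - 2 = 2: the geometric multiplicity is 2.

Since 2 < 3, A is not diagonalizable.

algebraic multiplicity 3, geometric multiplicity 2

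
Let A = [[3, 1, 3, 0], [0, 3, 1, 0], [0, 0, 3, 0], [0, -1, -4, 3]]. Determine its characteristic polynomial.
χ_A(x) = (x - 3)^4

xI - A = [[x - 3, -1, -3, 0], [0, x - 3, -1, 0], [0, 0, x - 3, 0], [0, 1, 4, x - 3]].

Expanding det(xI - A) along the first row:
det(xI - A) = + (x - 3)·det([[x - 3, -1, 0], [0, x - 3, 0], [1, 4, x - 3]]) - (-1)·det([[0, -1, 0], [0, x - 3, 0], [0, 4, x - 3]]) + (-3)·det([[0, x - 3, 0], [0, 0, 0], [0, 1, x - 3]]) - (0)·det([[0, x - 3, -1], [0, 0, x - 3], [0, 1, 4]]).

Evaluating gives χ_A(x) = x^4 - 12x^3 + 54x^2 - 108x + 81 = (x - 3)^4.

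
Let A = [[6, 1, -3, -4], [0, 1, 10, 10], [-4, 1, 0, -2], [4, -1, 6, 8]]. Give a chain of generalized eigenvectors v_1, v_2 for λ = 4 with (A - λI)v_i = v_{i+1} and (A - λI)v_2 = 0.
We seek v_1 ∈ ker((A - 4I)^2) \ ker(A - 4I), then set v_{i+1} = (A - 4I) v_i.

One such chain is v_1 = [[0, 0, 1, -1]]^T, v_2 = [[1, 0, -2, 2]]^T. Check: (A - 4I) v_2 = [[0, 0, 0, 0]]^T = 0.

v_1 = [[0, 0, 1, -1]]^T, v_2 = [[1, 0, -2, 2]]^T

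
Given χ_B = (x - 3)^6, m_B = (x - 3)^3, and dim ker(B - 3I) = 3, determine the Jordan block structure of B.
λ = 3: algebraic multiplicity 6 (exponent in χ_B), largest block size 3 (exponent in m_B), 3 blocks (geometric multiplicity). These force block sizes [3, 2, 1].

Jordan blocks: (3, 3), (3, 2), (3, 1)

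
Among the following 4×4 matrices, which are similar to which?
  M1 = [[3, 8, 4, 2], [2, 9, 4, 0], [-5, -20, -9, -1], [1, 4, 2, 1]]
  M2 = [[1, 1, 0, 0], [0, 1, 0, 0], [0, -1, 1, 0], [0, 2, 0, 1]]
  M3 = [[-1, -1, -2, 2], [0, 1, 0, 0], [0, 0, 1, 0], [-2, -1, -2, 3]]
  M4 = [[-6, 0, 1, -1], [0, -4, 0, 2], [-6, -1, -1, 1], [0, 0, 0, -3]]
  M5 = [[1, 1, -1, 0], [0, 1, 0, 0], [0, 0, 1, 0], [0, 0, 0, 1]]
3 classes: {M1}, {M2, M3, M5}, {M4}

Characteristic polynomials: χ_{M1} = (x - 1)^4, χ_{M2} = (x - 1)^4, χ_{M3} = (x - 1)^4, χ_{M4} = (x + 3)^2(x + 4)^2, χ_{M5} = (x - 1)^4.

{M1}: invariant factors x - 1, (x - 1)^3.

{M2, M3, M5}: invariant factors x - 1, x - 1, (x - 1)^2.

{M4}: invariant factors (x + 3)^2(x + 4)^2.

Matrices are similar if and only if their invariant-factor lists agree; the partition into similarity classes is {M1}, {M2, M3, M5}, {M4}.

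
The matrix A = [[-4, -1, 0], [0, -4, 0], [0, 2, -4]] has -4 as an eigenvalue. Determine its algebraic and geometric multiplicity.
algebraic multiplicity 3, geometric multiplicity 2

The characteristic polynomial is (x + 4)^3, so the factor x + 4 appears with exponent 3: the algebraic multiplicity is 3.

rank(A + 4I) = 1, so the eigenspace has dimension 3 - 1 = 2: the geometric multiplicity is 2.

Since 2 < 3, A is not diagonalizable.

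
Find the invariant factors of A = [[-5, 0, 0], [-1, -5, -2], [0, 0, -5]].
x + 5, (x + 5)^2

The Jordan structure of A has elementary divisors (x + 5)^2, (x + 5). Arranging the block sizes at each eigenvalue in decreasing order and taking row products gives the invariant factors.

Invariant factors (smallest first, each dividing the next): x + 5, (x + 5)^2.

Check: the last factor (x + 5)^2 is the minimal polynomial, and the product (x + 5)^3 is the characteristic polynomial.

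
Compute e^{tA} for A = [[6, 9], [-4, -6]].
A has Jordan form J = [[0, 1], [0, 0]] with A = PJP^{-1}, so e^{tA} = P e^{tJ} P^{-1}.

For a Jordan block J_k(λ), e^{tJ_k(λ)} = e^{λt} · (I + tN + t^2 N^2/2! + ... + t^{k-1} N^{k-1}/(k-1)!) where N is the nilpotent superdiagonal part.

Assembling the blocks and conjugating back gives the entries of e^{tA} as shown above.

e^{tA} = [[6*t + 1, 9*t], [-4*t, 1 - 6*t]]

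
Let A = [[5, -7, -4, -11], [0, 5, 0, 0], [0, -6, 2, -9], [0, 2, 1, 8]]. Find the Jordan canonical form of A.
J = [[5, 1, 0, 0], [0, 5, 1, 0], [0, 0, 5, 0], [0, 0, 0, 5]]

The characteristic polynomial is det(xI - A) = (x - 5)^4, so the eigenvalues are 5 (algebraic multiplicity 4).

For λ = 5: rank(A - 5I) = 2, rank((A - 5I)^2) = 1, rank((A - 5I)^3) = 0. The eigenspace has dimension 4 - 2 = 2, so there are 2 Jordan blocks; the rank sequence gives block sizes [3, 1].

Assembling the blocks gives the Jordan form J above.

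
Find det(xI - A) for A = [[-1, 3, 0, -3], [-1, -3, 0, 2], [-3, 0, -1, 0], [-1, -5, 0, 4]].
χ_A(x) = (x - 2)(x + 1)^3

xI - A = [[x + 1, -3, 0, 3], [1, x + 3, 0, -2], [3, 0, x + 1, 0], [1, 5, 0, x - 4]].

Expanding det(xI - A) along the first row:
det(xI - A) = + (x + 1)·det([[x + 3, 0, -2], [0, x + 1, 0], [5, 0, x - 4]]) - (-3)·det([[1, 0, -2], [3, x + 1, 0], [1, 0, x - 4]]) + (0)·det([[1, x + 3, -2], [3, 0, 0], [1, 5, x - 4]]) - (3)·det([[1, x + 3, 0], [3, 0, x + 1], [1, 5, 0]]).

Evaluating gives χ_A(x) = x^4 + x^3 - 3x^2 - 5x - 2 = (x - 2)(x + 1)^3.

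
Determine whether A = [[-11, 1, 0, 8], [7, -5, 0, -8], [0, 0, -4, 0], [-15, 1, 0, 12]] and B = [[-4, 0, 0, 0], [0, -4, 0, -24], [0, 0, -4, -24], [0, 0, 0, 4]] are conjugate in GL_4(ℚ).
No.

Both have characteristic polynomial (x - 4)(x + 4)^3, but the minimal polynomial of A is (x - 4)(x + 4)^2 while the minimal polynomial of B is (x - 4)(x + 4). The minimal polynomial is a similarity invariant, so A and B are not similar.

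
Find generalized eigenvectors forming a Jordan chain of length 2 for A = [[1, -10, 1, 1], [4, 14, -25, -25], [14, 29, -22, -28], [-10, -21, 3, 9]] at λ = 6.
v_1 = [[2, -1, -5, 5]]^T, v_2 = [[0, 0, -1, 1]]^T

We seek v_1 ∈ ker((A - 6I)^2) \ ker(A - 6I), then set v_{i+1} = (A - 6I) v_i.

One such chain is v_1 = [[2, -1, -5, 5]]^T, v_2 = [[0, 0, -1, 1]]^T. Check: (A - 6I) v_2 = [[0, 0, 0, 0]]^T = 0.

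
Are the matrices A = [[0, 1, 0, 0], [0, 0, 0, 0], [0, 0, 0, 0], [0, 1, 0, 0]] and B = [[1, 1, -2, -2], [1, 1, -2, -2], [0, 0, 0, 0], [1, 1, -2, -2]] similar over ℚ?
Yes.

Two matrices over a field are similar if and only if they have the same invariant factors.

Both A and B have characteristic polynomial x^4 and minimal polynomial x^2. Computing further, both have invariant factors x, x, x^2. Hence A and B are similar.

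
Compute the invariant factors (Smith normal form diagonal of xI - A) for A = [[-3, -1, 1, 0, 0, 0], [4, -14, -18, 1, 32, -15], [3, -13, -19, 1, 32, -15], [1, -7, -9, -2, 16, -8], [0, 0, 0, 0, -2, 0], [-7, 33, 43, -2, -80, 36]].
The Jordan structure of A has elementary divisors (x + 2)^2, (x + 2)^2, (x + 2), (x - 6). Arranging the block sizes at each eigenvalue in decreasing order and taking row products gives the invariant factors.

Invariant factors (smallest first, each dividing the next): x + 2, (x + 2)^2, (x - 6)(x + 2)^2.

Check: the last factor (x - 6)(x + 2)^2 is the minimal polynomial, and the product (x - 6)(x + 2)^5 is the characteristic polynomial.

x + 2, (x + 2)^2, (x - 6)(x + 2)^2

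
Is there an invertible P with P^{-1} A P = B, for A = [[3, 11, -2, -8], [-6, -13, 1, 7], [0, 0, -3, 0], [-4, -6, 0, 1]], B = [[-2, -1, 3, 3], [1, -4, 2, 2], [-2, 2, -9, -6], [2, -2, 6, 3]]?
Two matrices over a field are similar if and only if they have the same invariant factors.

Both A and B have characteristic polynomial (x + 3)^4 and minimal polynomial (x + 3)^3. Computing further, both have invariant factors x + 3, (x + 3)^3. Hence A and B are similar.

Yes.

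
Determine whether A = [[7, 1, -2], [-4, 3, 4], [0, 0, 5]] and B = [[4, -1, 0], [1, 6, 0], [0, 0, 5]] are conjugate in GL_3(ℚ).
Two matrices over a field are similar if and only if they have the same invariant factors.

Both A and B have characteristic polynomial (x - 5)^3 and minimal polynomial (x - 5)^2. Computing further, both have invariant factors x - 5, (x - 5)^2. Hence A and B are similar.

Yes.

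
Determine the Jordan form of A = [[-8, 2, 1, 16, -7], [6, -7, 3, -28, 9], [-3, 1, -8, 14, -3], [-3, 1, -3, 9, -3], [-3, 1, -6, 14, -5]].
The characteristic polynomial is det(xI - A) = (x + 2)^2(x + 5)^3, so the eigenvalues are -5 (algebraic multiplicity 3), -2 (algebraic multiplicity 2).

For λ = -5: rank(A + 5I) = 3, rank((A + 5I)^2) = 2. The eigenspace has dimension 5 - 3 = 2, so there are 2 Jordan blocks; the rank sequence gives block sizes [2, 1].

For λ = -2: rank(A + 2I) = 4, rank((A + 2I)^2) = 3. The eigenspace has dimension 5 - 4 = 1, so there is 1 Jordan block; the rank sequence gives block sizes [2].

Assembling the blocks gives the Jordan form J above.

J = [[-5, 1, 0, 0, 0], [0, -5, 0, 0, 0], [0, 0, -5, 0, 0], [0, 0, 0, -2, 1], [0, 0, 0, 0, -2]]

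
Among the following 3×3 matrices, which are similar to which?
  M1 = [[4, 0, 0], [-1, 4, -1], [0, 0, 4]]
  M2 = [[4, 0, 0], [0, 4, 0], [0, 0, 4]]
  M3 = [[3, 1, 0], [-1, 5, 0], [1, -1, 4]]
2 classes: {M1, M3}, {M2}

Characteristic polynomials: χ_{M1} = (x - 4)^3, χ_{M2} = (x - 4)^3, χ_{M3} = (x - 4)^3.

{M1, M3}: invariant factors x - 4, (x - 4)^2.

{M2}: invariant factors x - 4, x - 4, x - 4.

Matrices are similar if and only if their invariant-factor lists agree; the partition into similarity classes is {M1, M3}, {M2}.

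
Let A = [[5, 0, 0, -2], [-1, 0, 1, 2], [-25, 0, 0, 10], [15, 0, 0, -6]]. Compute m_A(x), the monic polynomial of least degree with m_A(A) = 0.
The characteristic polynomial factors as x^3(x + 1). The minimal polynomial is ∏(x - λ)^{k_λ} where k_λ is the size of the largest Jordan block at λ.

For λ = -1: rank(A + I) = 3, and the largest Jordan block has size 1 (the smallest k with rank((A + I)^k) = rank((A + I)^(k+1))).
For λ = 0: rank(A) = 2, and the largest Jordan block has size 2 (the smallest k with rank(A^k) = rank(A^(k+1))).

So m_A(x) = x^2(x + 1).

m_A(x) = x^2(x + 1)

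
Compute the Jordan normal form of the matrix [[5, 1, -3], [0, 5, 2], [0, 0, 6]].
The characteristic polynomial is det(xI - A) = (x - 6)(x - 5)^2, so the eigenvalues are 5 (algebraic multiplicity 2), 6 (algebraic multiplicity 1).

For λ = 5: rank(A - 5I) = 2, rank((A - 5I)^2) = 1. The eigenspace has dimension 3 - 2 = 1, so there is 1 Jordan block; the rank sequence gives block sizes [2].

For λ = 6: algebraic multiplicity 1 gives one 1×1 block.

Assembling the blocks gives the Jordan form J above.

J = [[5, 1, 0], [0, 5, 0], [0, 0, 6]]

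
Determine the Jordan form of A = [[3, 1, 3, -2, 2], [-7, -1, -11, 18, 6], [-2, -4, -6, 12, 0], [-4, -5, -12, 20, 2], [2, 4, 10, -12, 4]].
The characteristic polynomial is det(xI - A) = (x - 4)^5, so the eigenvalues are 4 (algebraic multiplicity 5).

For λ = 4: rank(A - 4I) = 2, rank((A - 4I)^2) = 1, rank((A - 4I)^3) = 0. The eigenspace has dimension 5 - 2 = 3, so there are 3 Jordan blocks; the rank sequence gives block sizes [3, 1, 1].

Assembling the blocks gives the Jordan form J above.

J = [[4, 1, 0, 0, 0], [0, 4, 1, 0, 0], [0, 0, 4, 0, 0], [0, 0, 0, 4, 0], [0, 0, 0, 0, 4]]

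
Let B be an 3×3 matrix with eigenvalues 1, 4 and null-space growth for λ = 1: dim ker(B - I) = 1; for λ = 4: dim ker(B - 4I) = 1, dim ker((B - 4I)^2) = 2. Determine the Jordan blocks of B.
Jordan blocks: (1, 1), (4, 2)

λ = 1: successive nullity increments [1] count blocks of size ≥ k; block sizes are [1].
λ = 4: successive nullity increments [1, 1] count blocks of size ≥ k; block sizes are [2].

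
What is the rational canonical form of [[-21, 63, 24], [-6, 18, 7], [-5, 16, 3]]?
R = [[0, 0, 3], [1, 0, 1], [0, 1, 0]]

The invariant factors of A (the non-unit diagonal entries of the Smith normal form of xI - A over ℚ[x]) are x^3 - x - 3, each dividing the next. The characteristic polynomial is their product, x^3 - x - 3.

The rational canonical form is the block-diagonal matrix of companion matrices C(f_i):
R = [[0, 0, 3], [1, 0, 1], [0, 1, 0]].

Note the characteristic polynomial does not split into linear factors over ℚ, so A has no Jordan form over ℚ; the rational canonical form exists over any field.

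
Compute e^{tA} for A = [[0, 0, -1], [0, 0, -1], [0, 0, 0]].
e^{tA} = [[1, 0, -t], [0, 1, -t], [0, 0, 1]]

A has Jordan form J = [[0, 1, 0], [0, 0, 0], [0, 0, 0]] with A = PJP^{-1}, so e^{tA} = P e^{tJ} P^{-1}.

For a Jordan block J_k(λ), e^{tJ_k(λ)} = e^{λt} · (I + tN + t^2 N^2/2! + ... + t^{k-1} N^{k-1}/(k-1)!) where N is the nilpotent superdiagonal part.

Assembling the blocks and conjugating back gives the entries of e^{tA} as shown above.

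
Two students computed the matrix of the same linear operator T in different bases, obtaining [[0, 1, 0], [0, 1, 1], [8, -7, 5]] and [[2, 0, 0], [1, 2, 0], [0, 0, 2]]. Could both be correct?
Both have characteristic polynomial (x - 2)^3, but the minimal polynomial of A is (x - 2)^3 while the minimal polynomial of B is (x - 2)^2. The minimal polynomial is a similarity invariant, so A and B are not similar.

No.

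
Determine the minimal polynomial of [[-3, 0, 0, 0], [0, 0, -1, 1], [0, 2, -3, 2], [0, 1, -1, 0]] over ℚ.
m_A(x) = (x + 1)^2(x + 3)

The characteristic polynomial factors as (x + 1)^3(x + 3). The minimal polynomial is ∏(x - λ)^{k_λ} where k_λ is the size of the largest Jordan block at λ.

For λ = -3: rank(A + 3I) = 3, and the largest Jordan block has size 1 (the smallest k with rank((A + 3I)^k) = rank((A + 3I)^(k+1))).
For λ = -1: rank(A + I) = 2, and the largest Jordan block has size 2 (the smallest k with rank((A + I)^k) = rank((A + I)^(k+1))).

So m_A(x) = (x + 1)^2(x + 3).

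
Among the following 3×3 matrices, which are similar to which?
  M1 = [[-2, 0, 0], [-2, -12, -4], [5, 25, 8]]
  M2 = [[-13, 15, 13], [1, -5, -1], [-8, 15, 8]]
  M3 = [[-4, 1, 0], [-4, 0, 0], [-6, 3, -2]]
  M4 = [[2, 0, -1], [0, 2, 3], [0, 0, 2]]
Characteristic polynomials: χ_{M1} = (x + 2)^3, χ_{M2} = x(x + 5)^2, χ_{M3} = (x + 2)^3, χ_{M4} = (x - 2)^3.

{M1, M3}: invariant factors x + 2, (x + 2)^2.

{M2}: invariant factors x(x + 5)^2.

{M4}: invariant factors x - 2, (x - 2)^2.

Matrices are similar if and only if their invariant-factor lists agree; the partition into similarity classes is {M1, M3}, {M2}, {M4}.

3 classes: {M1, M3}, {M2}, {M4}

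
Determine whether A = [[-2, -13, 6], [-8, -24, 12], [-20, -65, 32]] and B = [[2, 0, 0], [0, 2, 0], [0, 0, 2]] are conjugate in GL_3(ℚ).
No.

Both have characteristic polynomial (x - 2)^3, but the minimal polynomial of A is (x - 2)^2 while the minimal polynomial of B is x - 2. The minimal polynomial is a similarity invariant, so A and B are not similar.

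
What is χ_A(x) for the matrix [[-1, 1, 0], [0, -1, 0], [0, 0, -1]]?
χ_A(x) = (x + 1)^3

xI - A = [[x + 1, -1, 0], [0, x + 1, 0], [0, 0, x + 1]].

Expanding det(xI - A) along the first row:
det(xI - A) = + (x + 1)·det([[x + 1, 0], [0, x + 1]]) - (-1)·det([[0, 0], [0, x + 1]]) + (0)·det([[0, x + 1], [0, 0]]).

Evaluating gives χ_A(x) = x^3 + 3x^2 + 3x + 1 = (x + 1)^3.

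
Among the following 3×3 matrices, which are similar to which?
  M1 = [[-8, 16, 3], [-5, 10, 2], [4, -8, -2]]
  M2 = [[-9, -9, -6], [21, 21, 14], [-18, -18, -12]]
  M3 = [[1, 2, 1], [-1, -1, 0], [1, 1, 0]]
Characteristic polynomials: χ_{M1} = x^3, χ_{M2} = x^3, χ_{M3} = x^3.

{M1, M3}: invariant factors x^3.

{M2}: invariant factors x, x^2.

Matrices are similar if and only if their invariant-factor lists agree; the partition into similarity classes is {M1, M3}, {M2}.

2 classes: {M1, M3}, {M2}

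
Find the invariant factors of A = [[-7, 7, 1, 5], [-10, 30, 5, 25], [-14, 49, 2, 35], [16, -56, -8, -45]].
x + 5, x + 5, (x + 5)^2

The Jordan structure of A has elementary divisors (x + 5)^2, (x + 5), (x + 5). Arranging the block sizes at each eigenvalue in decreasing order and taking row products gives the invariant factors.

Invariant factors (smallest first, each dividing the next): x + 5, x + 5, (x + 5)^2.

Check: the last factor (x + 5)^2 is the minimal polynomial, and the product (x + 5)^4 is the characteristic polynomial.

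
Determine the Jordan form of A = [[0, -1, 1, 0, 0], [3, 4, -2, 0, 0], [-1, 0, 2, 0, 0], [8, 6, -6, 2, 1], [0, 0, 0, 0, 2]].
The characteristic polynomial is det(xI - A) = (x - 2)^5, so the eigenvalues are 2 (algebraic multiplicity 5).

For λ = 2: rank(A - 2I) = 3, rank((A - 2I)^2) = 1, rank((A - 2I)^3) = 0. The eigenspace has dimension 5 - 3 = 2, so there are 2 Jordan blocks; the rank sequence gives block sizes [3, 2].

Assembling the blocks gives the Jordan form J above.

J = [[2, 1, 0, 0, 0], [0, 2, 1, 0, 0], [0, 0, 2, 0, 0], [0, 0, 0, 2, 1], [0, 0, 0, 0, 2]]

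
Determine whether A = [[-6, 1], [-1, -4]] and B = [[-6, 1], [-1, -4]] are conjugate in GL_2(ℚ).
Yes.

Two matrices over a field are similar if and only if they have the same invariant factors.

Both A and B have characteristic polynomial (x + 5)^2 and minimal polynomial (x + 5)^2. Computing further, both have invariant factors (x + 5)^2. Hence A and B are similar.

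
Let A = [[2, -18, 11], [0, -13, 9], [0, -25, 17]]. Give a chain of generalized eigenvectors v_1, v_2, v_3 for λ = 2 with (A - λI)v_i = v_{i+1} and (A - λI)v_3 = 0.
We seek v_1 ∈ ker((A - 2I)^3) \ ker((A - 2I)^2), then set v_{i+1} = (A - 2I) v_i.

One such chain is v_1 = [[-2, -2, -3]]^T, v_2 = [[3, 3, 5]]^T, v_3 = [[1, 0, 0]]^T. Check: (A - 2I) v_3 = [[0, 0, 0]]^T = 0.

v_1 = [[-2, -2, -3]]^T, v_2 = [[3, 3, 5]]^T, v_3 = [[1, 0, 0]]^T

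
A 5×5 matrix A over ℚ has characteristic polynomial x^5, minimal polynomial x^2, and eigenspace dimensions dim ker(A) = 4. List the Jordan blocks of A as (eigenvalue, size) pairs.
λ = 0: algebraic multiplicity 5 (exponent in χ_A), largest block size 2 (exponent in m_A), 4 blocks (geometric multiplicity). These force block sizes [2, 1, 1, 1].

Jordan blocks: (0, 2), (0, 1), (0, 1), (0, 1)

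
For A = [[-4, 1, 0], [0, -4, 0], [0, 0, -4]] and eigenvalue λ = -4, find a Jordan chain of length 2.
v_1 = [[-2, 1, 0]]^T, v_2 = [[1, 0, 0]]^T

We seek v_1 ∈ ker((A + 4I)^2) \ ker(A + 4I), then set v_{i+1} = (A + 4I) v_i.

One such chain is v_1 = [[-2, 1, 0]]^T, v_2 = [[1, 0, 0]]^T. Check: (A + 4I) v_2 = [[0, 0, 0]]^T = 0.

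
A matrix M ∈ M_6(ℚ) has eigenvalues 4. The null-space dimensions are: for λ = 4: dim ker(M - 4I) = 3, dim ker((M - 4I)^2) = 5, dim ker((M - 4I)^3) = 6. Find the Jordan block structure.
λ = 4: successive nullity increments [3, 2, 1] count blocks of size ≥ k; block sizes are [3, 2, 1].

Jordan blocks: (4, 3), (4, 2), (4, 1)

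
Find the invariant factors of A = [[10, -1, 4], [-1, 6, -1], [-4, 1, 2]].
(x - 6)^3

The Jordan structure of A has elementary divisors (x - 6)^3. Arranging the block sizes at each eigenvalue in decreasing order and taking row products gives the invariant factors.

Invariant factors (smallest first, each dividing the next): (x - 6)^3.

Check: the last factor (x - 6)^3 is the minimal polynomial, and the product (x - 6)^3 is the characteristic polynomial.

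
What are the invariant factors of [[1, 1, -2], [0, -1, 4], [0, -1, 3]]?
x - 1, (x - 1)^2

The Jordan structure of A has elementary divisors (x - 1)^2, (x - 1). Arranging the block sizes at each eigenvalue in decreasing order and taking row products gives the invariant factors.

Invariant factors (smallest first, each dividing the next): x - 1, (x - 1)^2.

Check: the last factor (x - 1)^2 is the minimal polynomial, and the product (x - 1)^3 is the characteristic polynomial.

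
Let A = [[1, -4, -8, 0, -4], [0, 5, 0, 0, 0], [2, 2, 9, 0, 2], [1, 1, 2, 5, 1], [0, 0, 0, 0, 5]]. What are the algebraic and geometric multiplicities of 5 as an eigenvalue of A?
algebraic multiplicity 5, geometric multiplicity 4

The characteristic polynomial is (x - 5)^5, so the factor x - 5 appears with exponent 5: the algebraic multiplicity is 5.

rank(A - 5I) = 1, so the eigenspace has dimension 5 - 1 = 4: the geometric multiplicity is 4.

Since 4 < 5, A is not diagonalizable.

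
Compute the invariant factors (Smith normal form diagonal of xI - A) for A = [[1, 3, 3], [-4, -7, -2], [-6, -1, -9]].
(x + 5)^3

The Jordan structure of A has elementary divisors (x + 5)^3. Arranging the block sizes at each eigenvalue in decreasing order and taking row products gives the invariant factors.

Invariant factors (smallest first, each dividing the next): (x + 5)^3.

Check: the last factor (x + 5)^3 is the minimal polynomial, and the product (x + 5)^3 is the characteristic polynomial.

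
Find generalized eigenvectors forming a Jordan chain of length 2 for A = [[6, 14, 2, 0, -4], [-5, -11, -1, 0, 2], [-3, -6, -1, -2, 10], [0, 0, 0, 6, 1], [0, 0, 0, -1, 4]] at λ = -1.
v_1 = [[0, 0, 1, 0, 0]]^T, v_2 = [[2, -1, 0, 0, 0]]^T

We seek v_1 ∈ ker((A + I)^2) \ ker(A + I), then set v_{i+1} = (A + I) v_i.

One such chain is v_1 = [[0, 0, 1, 0, 0]]^T, v_2 = [[2, -1, 0, 0, 0]]^T. Check: (A + I) v_2 = [[0, 0, 0, 0, 0]]^T = 0.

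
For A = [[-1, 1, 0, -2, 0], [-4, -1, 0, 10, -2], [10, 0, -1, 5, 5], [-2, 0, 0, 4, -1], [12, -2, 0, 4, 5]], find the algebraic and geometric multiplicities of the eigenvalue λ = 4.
algebraic multiplicity 1, geometric multiplicity 1

The characteristic polynomial is (x - 5)(x - 4)(x + 1)^3, so the factor x - 4 appears with exponent 1: the algebraic multiplicity is 1.

rank(A - 4I) = 4, so the eigenspace has dimension 5 - 4 = 1: the geometric multiplicity is 1.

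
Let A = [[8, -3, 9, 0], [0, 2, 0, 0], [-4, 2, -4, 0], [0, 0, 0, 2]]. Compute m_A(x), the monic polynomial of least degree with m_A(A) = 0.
m_A(x) = (x - 2)^2

The characteristic polynomial factors as (x - 2)^4. The minimal polynomial is ∏(x - λ)^{k_λ} where k_λ is the size of the largest Jordan block at λ.

For λ = 2: rank(A - 2I) = 1, and the largest Jordan block has size 2 (the smallest k with rank((A - 2I)^k) = rank((A - 2I)^(k+1))).

So m_A(x) = (x - 2)^2.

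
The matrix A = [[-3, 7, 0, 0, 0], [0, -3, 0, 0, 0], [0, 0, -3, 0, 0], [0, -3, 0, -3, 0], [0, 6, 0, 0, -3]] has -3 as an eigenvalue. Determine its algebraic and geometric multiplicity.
The characteristic polynomial is (x + 3)^5, so the factor x + 3 appears with exponent 5: the algebraic multiplicity is 5.

rank(A + 3I) = 1, so the eigenspace has dimension 5 - 1 = 4: the geometric multiplicity is 4.

Since 4 < 5, A is not diagonalizable.

algebraic multiplicity 5, geometric multiplicity 4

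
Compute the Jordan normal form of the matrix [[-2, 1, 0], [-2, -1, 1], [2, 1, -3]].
The characteristic polynomial is det(xI - A) = (x + 2)^3, so the eigenvalues are -2 (algebraic multiplicity 3).

For λ = -2: rank(A + 2I) = 2, rank((A + 2I)^2) = 1, rank((A + 2I)^3) = 0. The eigenspace has dimension 3 - 2 = 1, so there is 1 Jordan block; the rank sequence gives block sizes [3].

Assembling the blocks gives the Jordan form J above.

J = [[-2, 1, 0], [0, -2, 1], [0, 0, -2]]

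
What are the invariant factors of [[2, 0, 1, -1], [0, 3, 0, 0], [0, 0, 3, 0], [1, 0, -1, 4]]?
x - 3, x - 3, (x - 3)^2

The Jordan structure of A has elementary divisors (x - 3)^2, (x - 3), (x - 3). Arranging the block sizes at each eigenvalue in decreasing order and taking row products gives the invariant factors.

Invariant factors (smallest first, each dividing the next): x - 3, x - 3, (x - 3)^2.

Check: the last factor (x - 3)^2 is the minimal polynomial, and the product (x - 3)^4 is the characteristic polynomial.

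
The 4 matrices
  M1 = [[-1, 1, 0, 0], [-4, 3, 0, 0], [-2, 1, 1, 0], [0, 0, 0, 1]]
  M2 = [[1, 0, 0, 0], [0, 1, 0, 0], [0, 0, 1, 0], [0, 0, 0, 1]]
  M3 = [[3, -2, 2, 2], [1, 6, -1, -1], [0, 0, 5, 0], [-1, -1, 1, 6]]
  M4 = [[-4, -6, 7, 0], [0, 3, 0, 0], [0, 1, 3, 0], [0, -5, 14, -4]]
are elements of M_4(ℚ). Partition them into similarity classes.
4 classes: {M1}, {M2}, {M3}, {M4}

Characteristic polynomials: χ_{M1} = (x - 1)^4, χ_{M2} = (x - 1)^4, χ_{M3} = (x - 5)^4, χ_{M4} = (x - 3)^2(x + 4)^2.

{M1}: invariant factors x - 1, x - 1, (x - 1)^2.

{M2}: invariant factors x - 1, x - 1, x - 1, x - 1.

{M3}: invariant factors x - 5, x - 5, (x - 5)^2.

{M4}: invariant factors x + 4, (x - 3)^2(x + 4).

Matrices are similar if and only if their invariant-factor lists agree; the partition into similarity classes is {M1}, {M2}, {M3}, {M4}.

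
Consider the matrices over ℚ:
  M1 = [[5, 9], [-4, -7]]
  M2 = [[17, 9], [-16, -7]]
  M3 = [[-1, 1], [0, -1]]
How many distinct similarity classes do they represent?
2 classes: {M1, M3}, {M2}

Characteristic polynomials: χ_{M1} = (x + 1)^2, χ_{M2} = (x - 5)^2, χ_{M3} = (x + 1)^2.

{M1, M3}: invariant factors (x + 1)^2.

{M2}: invariant factors (x - 5)^2.

Matrices are similar if and only if their invariant-factor lists agree; the partition into similarity classes is {M1, M3}, {M2}.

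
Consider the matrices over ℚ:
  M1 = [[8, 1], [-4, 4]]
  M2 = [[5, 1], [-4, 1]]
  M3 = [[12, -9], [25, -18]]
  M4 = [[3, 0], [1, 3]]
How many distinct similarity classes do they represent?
3 classes: {M1}, {M2, M4}, {M3}

Characteristic polynomials: χ_{M1} = (x - 6)^2, χ_{M2} = (x - 3)^2, χ_{M3} = (x + 3)^2, χ_{M4} = (x - 3)^2.

{M1}: invariant factors (x - 6)^2.

{M2, M4}: invariant factors (x - 3)^2.

{M3}: invariant factors (x + 3)^2.

Matrices are similar if and only if their invariant-factor lists agree; the partition into similarity classes is {M1}, {M2, M4}, {M3}.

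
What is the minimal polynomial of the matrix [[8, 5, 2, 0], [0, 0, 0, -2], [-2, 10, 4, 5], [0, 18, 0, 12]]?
m_A(x) = (x - 6)^2

The characteristic polynomial factors as (x - 6)^4. The minimal polynomial is ∏(x - λ)^{k_λ} where k_λ is the size of the largest Jordan block at λ.

For λ = 6: rank(A - 6I) = 2, and the largest Jordan block has size 2 (the smallest k with rank((A - 6I)^k) = rank((A - 6I)^(k+1))).

So m_A(x) = (x - 6)^2.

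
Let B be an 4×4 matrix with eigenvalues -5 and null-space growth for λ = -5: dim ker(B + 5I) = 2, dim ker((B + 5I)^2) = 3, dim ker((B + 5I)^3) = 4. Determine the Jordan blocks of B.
λ = -5: successive nullity increments [2, 1, 1] count blocks of size ≥ k; block sizes are [3, 1].

Jordan blocks: (-5, 3), (-5, 1)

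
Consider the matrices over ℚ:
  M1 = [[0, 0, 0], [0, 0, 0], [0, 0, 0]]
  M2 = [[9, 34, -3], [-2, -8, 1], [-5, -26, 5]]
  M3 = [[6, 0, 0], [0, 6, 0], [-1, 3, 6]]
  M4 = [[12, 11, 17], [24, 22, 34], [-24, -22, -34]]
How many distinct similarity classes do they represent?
4 classes: {M1}, {M2}, {M3}, {M4}

Characteristic polynomials: χ_{M1} = x^3, χ_{M2} = (x - 2)^3, χ_{M3} = (x - 6)^3, χ_{M4} = x^3.

{M1}: invariant factors x, x, x.

{M2}: invariant factors (x - 2)^3.

{M3}: invariant factors x - 6, (x - 6)^2.

{M4}: invariant factors x, x^2.

Matrices are similar if and only if their invariant-factor lists agree; the partition into similarity classes is {M1}, {M2}, {M3}, {M4}.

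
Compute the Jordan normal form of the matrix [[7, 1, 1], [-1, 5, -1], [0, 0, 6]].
The characteristic polynomial is det(xI - A) = (x - 6)^3, so the eigenvalues are 6 (algebraic multiplicity 3).

For λ = 6: rank(A - 6I) = 1, rank((A - 6I)^2) = 0. The eigenspace has dimension 3 - 1 = 2, so there are 2 Jordan blocks; the rank sequence gives block sizes [2, 1].

Assembling the blocks gives the Jordan form J above.

J = [[6, 1, 0], [0, 6, 0], [0, 0, 6]]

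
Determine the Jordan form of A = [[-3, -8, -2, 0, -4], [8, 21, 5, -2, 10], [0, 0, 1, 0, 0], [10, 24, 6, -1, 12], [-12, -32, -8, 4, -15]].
J = [[-1, 0, 0, 0, 0], [0, 1, 1, 0, 0], [0, 0, 1, 0, 0], [0, 0, 0, 1, 0], [0, 0, 0, 0, 1]]

The characteristic polynomial is det(xI - A) = (x - 1)^4(x + 1), so the eigenvalues are -1 (algebraic multiplicity 1), 1 (algebraic multiplicity 4).

For λ = -1: algebraic multiplicity 1 gives one 1×1 block.

For λ = 1: rank(A - I) = 2, rank((A - I)^2) = 1. The eigenspace has dimension 5 - 2 = 3, so there are 3 Jordan blocks; the rank sequence gives block sizes [2, 1, 1].

Assembling the blocks gives the Jordan form J above.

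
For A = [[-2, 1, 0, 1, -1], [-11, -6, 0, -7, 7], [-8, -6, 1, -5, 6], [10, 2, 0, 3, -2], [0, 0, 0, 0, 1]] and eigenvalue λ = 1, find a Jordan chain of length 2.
v_1 = [[0, 0, 0, 1, 1]]^T, v_2 = [[0, 0, 1, 0, 0]]^T

We seek v_1 ∈ ker((A - I)^2) \ ker(A - I), then set v_{i+1} = (A - I) v_i.

One such chain is v_1 = [[0, 0, 0, 1, 1]]^T, v_2 = [[0, 0, 1, 0, 0]]^T. Check: (A - I) v_2 = [[0, 0, 0, 0, 0]]^T = 0.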